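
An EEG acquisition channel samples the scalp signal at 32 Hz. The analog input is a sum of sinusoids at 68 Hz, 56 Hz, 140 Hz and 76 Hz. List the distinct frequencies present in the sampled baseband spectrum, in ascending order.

4 Hz, 8 Hz, 12 Hz

fs/2 = 16 Hz.
68 Hz mod fs = 4 Hz.
4 Hz ≤ fs/2 = 16 Hz, appears at 4 Hz.
56 Hz mod fs = 24 Hz.
24 Hz > fs/2 = 16 Hz, folds to fs − 24 Hz = 8 Hz.
140 Hz mod fs = 12 Hz.
12 Hz ≤ fs/2 = 16 Hz, appears at 12 Hz.
76 Hz mod fs = 12 Hz.
12 Hz ≤ fs/2 = 16 Hz, appears at 12 Hz.
Distinct values: {4 Hz, 8 Hz, 12 Hz}.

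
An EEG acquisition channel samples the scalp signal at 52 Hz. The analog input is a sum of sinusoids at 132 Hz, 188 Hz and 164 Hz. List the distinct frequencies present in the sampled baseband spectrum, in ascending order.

8 Hz, 20 Hz, 24 Hz

fs/2 = 26 Hz.
132 Hz mod fs = 28 Hz.
28 Hz > fs/2 = 26 Hz, folds to fs − 28 Hz = 24 Hz.
188 Hz mod fs = 32 Hz.
32 Hz > fs/2 = 26 Hz, folds to fs − 32 Hz = 20 Hz.
164 Hz mod fs = 8 Hz.
8 Hz ≤ fs/2 = 26 Hz, appears at 8 Hz.
Distinct values: {8 Hz, 20 Hz, 24 Hz}.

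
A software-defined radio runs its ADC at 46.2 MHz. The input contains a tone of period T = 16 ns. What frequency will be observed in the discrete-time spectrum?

T = 16 ns → f = 1/T = 62.5 MHz.
62.5 MHz mod fs = 16.3 MHz.
16.3 MHz ≤ fs/2 = 23.1 MHz, appears at 16.3 MHz.

16.3 MHz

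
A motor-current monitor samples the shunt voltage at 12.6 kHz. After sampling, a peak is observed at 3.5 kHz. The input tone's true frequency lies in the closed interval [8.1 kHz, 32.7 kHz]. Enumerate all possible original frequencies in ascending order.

9.1 kHz, 16.1 kHz, 21.7 kHz, 28.7 kHz

Frequencies that alias to 3.5 kHz are k·fs ± 3.5 kHz for integer k ≥ 0.
k=0: 3.5 kHz.
k=1: 9.1 kHz, 16.1 kHz.
k=2: 21.7 kHz, 28.7 kHz.
k=3: 34.3 kHz, 41.3 kHz.
Within [8.1 kHz, 32.7 kHz]: 9.1 kHz, 16.1 kHz, 21.7 kHz, 28.7 kHz.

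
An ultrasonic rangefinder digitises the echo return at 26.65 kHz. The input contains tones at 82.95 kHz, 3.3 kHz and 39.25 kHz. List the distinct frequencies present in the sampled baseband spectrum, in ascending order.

fs/2 = 13.325 kHz.
82.95 kHz mod fs = 3 kHz.
3 kHz ≤ fs/2 = 13.325 kHz, appears at 3 kHz.
3.3 kHz ≤ fs/2 = 13.325 kHz, passes unchanged.
39.25 kHz mod fs = 12.6 kHz.
12.6 kHz ≤ fs/2 = 13.325 kHz, appears at 12.6 kHz.
Distinct values: {3 kHz, 3.3 kHz, 12.6 kHz}.

3 kHz, 3.3 kHz, 12.6 kHz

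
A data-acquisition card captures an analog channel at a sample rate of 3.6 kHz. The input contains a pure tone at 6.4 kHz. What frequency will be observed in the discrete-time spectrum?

6.4 kHz mod fs = 2.8 kHz.
2.8 kHz > fs/2 = 1.8 kHz, folds to fs − 2.8 kHz = 0.8 kHz.

0.8 kHz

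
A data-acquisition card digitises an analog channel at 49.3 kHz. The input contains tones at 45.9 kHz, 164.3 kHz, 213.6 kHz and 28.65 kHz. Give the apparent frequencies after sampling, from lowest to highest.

fs/2 = 24.65 kHz.
45.9 kHz > fs/2 = 24.65 kHz, folds to fs − 45.9 kHz = 3.4 kHz.
164.3 kHz mod fs = 16.4 kHz.
16.4 kHz ≤ fs/2 = 24.65 kHz, appears at 16.4 kHz.
213.6 kHz mod fs = 16.4 kHz.
16.4 kHz ≤ fs/2 = 24.65 kHz, appears at 16.4 kHz.
28.65 kHz > fs/2 = 24.65 kHz, folds to fs − 28.65 kHz = 20.65 kHz.
Distinct values: {3.4 kHz, 16.4 kHz, 20.65 kHz}.

3.4 kHz, 16.4 kHz, 20.65 kHz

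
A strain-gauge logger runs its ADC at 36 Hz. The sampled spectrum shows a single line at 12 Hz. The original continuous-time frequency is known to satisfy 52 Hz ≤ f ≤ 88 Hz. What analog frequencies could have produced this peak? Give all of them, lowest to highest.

60 Hz, 84 Hz

Frequencies that alias to 12 Hz are k·fs ± 12 Hz for integer k ≥ 0.
k=0: 12 Hz.
k=1: 24 Hz, 48 Hz.
k=2: 60 Hz, 84 Hz.
k=3: 96 Hz, 120 Hz.
Within [52 Hz, 88 Hz]: 60 Hz, 84 Hz.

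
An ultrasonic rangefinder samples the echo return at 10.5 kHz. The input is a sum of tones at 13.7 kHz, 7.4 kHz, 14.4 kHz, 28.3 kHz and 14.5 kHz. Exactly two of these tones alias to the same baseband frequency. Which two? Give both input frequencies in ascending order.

13.7 kHz, 28.3 kHz

fs/2 = 5.25 kHz.
13.7 kHz mod fs = 3.2 kHz.
3.2 kHz ≤ fs/2 = 5.25 kHz, appears at 3.2 kHz.
7.4 kHz > fs/2 = 5.25 kHz, folds to fs − 7.4 kHz = 3.1 kHz.
14.4 kHz mod fs = 3.9 kHz.
3.9 kHz ≤ fs/2 = 5.25 kHz, appears at 3.9 kHz.
28.3 kHz mod fs = 7.3 kHz.
7.3 kHz > fs/2 = 5.25 kHz, folds to fs − 7.3 kHz = 3.2 kHz.
14.5 kHz mod fs = 4 kHz.
4 kHz ≤ fs/2 = 5.25 kHz, appears at 4 kHz.
13.7 kHz and 28.3 kHz both map to 3.2 kHz.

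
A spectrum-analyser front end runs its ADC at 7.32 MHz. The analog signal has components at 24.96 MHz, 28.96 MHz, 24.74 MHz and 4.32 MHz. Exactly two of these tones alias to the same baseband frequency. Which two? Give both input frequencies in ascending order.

fs/2 = 3.66 MHz.
24.96 MHz mod fs = 3 MHz.
3 MHz ≤ fs/2 = 3.66 MHz, appears at 3 MHz.
28.96 MHz mod fs = 7 MHz.
7 MHz > fs/2 = 3.66 MHz, folds to fs − 7 MHz = 0.32 MHz.
24.74 MHz mod fs = 2.78 MHz.
2.78 MHz ≤ fs/2 = 3.66 MHz, appears at 2.78 MHz.
4.32 MHz > fs/2 = 3.66 MHz, folds to fs − 4.32 MHz = 3 MHz.
4.32 MHz and 24.96 MHz both map to 3 MHz.

4.32 MHz, 24.96 MHz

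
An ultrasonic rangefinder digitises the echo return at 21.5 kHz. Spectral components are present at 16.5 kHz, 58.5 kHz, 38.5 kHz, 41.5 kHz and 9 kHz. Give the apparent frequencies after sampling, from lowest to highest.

fs/2 = 10.75 kHz.
16.5 kHz > fs/2 = 10.75 kHz, folds to fs − 16.5 kHz = 5 kHz.
58.5 kHz mod fs = 15.5 kHz.
15.5 kHz > fs/2 = 10.75 kHz, folds to fs − 15.5 kHz = 6 kHz.
38.5 kHz mod fs = 17 kHz.
17 kHz > fs/2 = 10.75 kHz, folds to fs − 17 kHz = 4.5 kHz.
41.5 kHz mod fs = 20 kHz.
20 kHz > fs/2 = 10.75 kHz, folds to fs − 20 kHz = 1.5 kHz.
9 kHz ≤ fs/2 = 10.75 kHz, passes unchanged.
Distinct values: {1.5 kHz, 4.5 kHz, 5 kHz, 6 kHz, 9 kHz}.

1.5 kHz, 4.5 kHz, 5 kHz, 6 kHz, 9 kHz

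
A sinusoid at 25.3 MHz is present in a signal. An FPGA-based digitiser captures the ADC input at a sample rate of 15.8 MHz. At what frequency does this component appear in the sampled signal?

6.3 MHz

25.3 MHz mod fs = 9.5 MHz.
9.5 MHz > fs/2 = 7.9 MHz, folds to fs − 9.5 MHz = 6.3 MHz.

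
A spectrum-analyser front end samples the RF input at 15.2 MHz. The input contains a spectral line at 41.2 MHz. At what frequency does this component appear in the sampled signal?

41.2 MHz mod fs = 10.8 MHz.
10.8 MHz > fs/2 = 7.6 MHz, folds to fs − 10.8 MHz = 4.4 MHz.

4.4 MHz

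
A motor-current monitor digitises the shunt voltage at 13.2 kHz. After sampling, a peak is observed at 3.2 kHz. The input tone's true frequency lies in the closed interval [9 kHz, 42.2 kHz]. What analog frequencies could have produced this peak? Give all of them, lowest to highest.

10 kHz, 16.4 kHz, 23.2 kHz, 29.6 kHz, 36.4 kHz

Frequencies that alias to 3.2 kHz are k·fs ± 3.2 kHz for integer k ≥ 0.
k=0: 3.2 kHz.
k=1: 10 kHz, 16.4 kHz.
k=2: 23.2 kHz, 29.6 kHz.
k=3: 36.4 kHz, 42.8 kHz.
k=4: 49.6 kHz, 56 kHz.
Within [9 kHz, 42.2 kHz]: 10 kHz, 16.4 kHz, 23.2 kHz, 29.6 kHz, 36.4 kHz.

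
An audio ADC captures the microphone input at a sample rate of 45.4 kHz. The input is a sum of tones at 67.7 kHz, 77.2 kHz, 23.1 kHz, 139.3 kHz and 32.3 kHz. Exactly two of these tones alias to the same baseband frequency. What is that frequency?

22.3 kHz

fs/2 = 22.7 kHz.
67.7 kHz mod fs = 22.3 kHz.
22.3 kHz ≤ fs/2 = 22.7 kHz, appears at 22.3 kHz.
77.2 kHz mod fs = 31.8 kHz.
31.8 kHz > fs/2 = 22.7 kHz, folds to fs − 31.8 kHz = 13.6 kHz.
23.1 kHz > fs/2 = 22.7 kHz, folds to fs − 23.1 kHz = 22.3 kHz.
139.3 kHz mod fs = 3.1 kHz.
3.1 kHz ≤ fs/2 = 22.7 kHz, appears at 3.1 kHz.
32.3 kHz > fs/2 = 22.7 kHz, folds to fs − 32.3 kHz = 13.1 kHz.
23.1 kHz and 67.7 kHz both map to 22.3 kHz.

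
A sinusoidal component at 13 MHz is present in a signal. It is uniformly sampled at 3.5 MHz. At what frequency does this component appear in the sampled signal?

1 MHz

13 MHz mod fs = 2.5 MHz.
2.5 MHz > fs/2 = 1.75 MHz, folds to fs − 2.5 MHz = 1 MHz.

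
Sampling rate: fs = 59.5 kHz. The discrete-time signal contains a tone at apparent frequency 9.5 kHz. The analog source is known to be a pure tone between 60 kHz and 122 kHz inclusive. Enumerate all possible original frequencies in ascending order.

69 kHz, 109.5 kHz

Frequencies that alias to 9.5 kHz are k·fs ± 9.5 kHz for integer k ≥ 0.
k=0: 9.5 kHz.
k=1: 50 kHz, 69 kHz.
k=2: 109.5 kHz, 128.5 kHz.
k=3: 169 kHz, 188 kHz.
Within [60 kHz, 122 kHz]: 69 kHz, 109.5 kHz.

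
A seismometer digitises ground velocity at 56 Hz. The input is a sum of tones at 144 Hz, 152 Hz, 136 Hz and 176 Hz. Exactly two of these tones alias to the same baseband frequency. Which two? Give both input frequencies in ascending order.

fs/2 = 28 Hz.
144 Hz mod fs = 32 Hz.
32 Hz > fs/2 = 28 Hz, folds to fs − 32 Hz = 24 Hz.
152 Hz mod fs = 40 Hz.
40 Hz > fs/2 = 28 Hz, folds to fs − 40 Hz = 16 Hz.
136 Hz mod fs = 24 Hz.
24 Hz ≤ fs/2 = 28 Hz, appears at 24 Hz.
176 Hz mod fs = 8 Hz.
8 Hz ≤ fs/2 = 28 Hz, appears at 8 Hz.
136 Hz and 144 Hz both map to 24 Hz.

136 Hz, 144 Hz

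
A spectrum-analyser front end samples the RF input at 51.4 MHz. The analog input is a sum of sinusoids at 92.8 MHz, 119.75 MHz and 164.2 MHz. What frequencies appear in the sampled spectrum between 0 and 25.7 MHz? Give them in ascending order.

fs/2 = 25.7 MHz.
92.8 MHz mod fs = 41.4 MHz.
41.4 MHz > fs/2 = 25.7 MHz, folds to fs − 41.4 MHz = 10 MHz.
119.75 MHz mod fs = 16.95 MHz.
16.95 MHz ≤ fs/2 = 25.7 MHz, appears at 16.95 MHz.
164.2 MHz mod fs = 10 MHz.
10 MHz ≤ fs/2 = 25.7 MHz, appears at 10 MHz.
Distinct values: {10 MHz, 16.95 MHz}.

10 MHz, 16.95 MHz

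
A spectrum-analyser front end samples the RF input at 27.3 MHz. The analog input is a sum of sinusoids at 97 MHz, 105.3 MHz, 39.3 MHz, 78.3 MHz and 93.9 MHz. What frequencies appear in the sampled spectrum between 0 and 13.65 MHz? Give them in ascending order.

fs/2 = 13.65 MHz.
97 MHz mod fs = 15.1 MHz.
15.1 MHz > fs/2 = 13.65 MHz, folds to fs − 15.1 MHz = 12.2 MHz.
105.3 MHz mod fs = 23.4 MHz.
23.4 MHz > fs/2 = 13.65 MHz, folds to fs − 23.4 MHz = 3.9 MHz.
39.3 MHz mod fs = 12 MHz.
12 MHz ≤ fs/2 = 13.65 MHz, appears at 12 MHz.
78.3 MHz mod fs = 23.7 MHz.
23.7 MHz > fs/2 = 13.65 MHz, folds to fs − 23.7 MHz = 3.6 MHz.
93.9 MHz mod fs = 12 MHz.
12 MHz ≤ fs/2 = 13.65 MHz, appears at 12 MHz.
Distinct values: {3.6 MHz, 3.9 MHz, 12 MHz, 12.2 MHz}.

3.6 MHz, 3.9 MHz, 12 MHz, 12.2 MHz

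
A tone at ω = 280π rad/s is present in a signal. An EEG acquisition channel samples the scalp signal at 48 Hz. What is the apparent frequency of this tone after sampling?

ω = 280π rad/s → f = ω/(2π) = 140 Hz.
140 Hz mod fs = 44 Hz.
44 Hz > fs/2 = 24 Hz, folds to fs − 44 Hz = 4 Hz.

4 Hz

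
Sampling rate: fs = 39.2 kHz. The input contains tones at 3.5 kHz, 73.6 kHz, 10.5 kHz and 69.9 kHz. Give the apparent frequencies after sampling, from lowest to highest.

3.5 kHz, 4.8 kHz, 8.5 kHz, 10.5 kHz

fs/2 = 19.6 kHz.
3.5 kHz ≤ fs/2 = 19.6 kHz, passes unchanged.
73.6 kHz mod fs = 34.4 kHz.
34.4 kHz > fs/2 = 19.6 kHz, folds to fs − 34.4 kHz = 4.8 kHz.
10.5 kHz ≤ fs/2 = 19.6 kHz, passes unchanged.
69.9 kHz mod fs = 30.7 kHz.
30.7 kHz > fs/2 = 19.6 kHz, folds to fs − 30.7 kHz = 8.5 kHz.
Distinct values: {3.5 kHz, 4.8 kHz, 8.5 kHz, 10.5 kHz}.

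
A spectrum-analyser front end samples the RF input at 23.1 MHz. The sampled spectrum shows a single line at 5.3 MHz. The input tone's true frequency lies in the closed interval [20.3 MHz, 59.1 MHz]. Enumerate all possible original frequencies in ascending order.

28.4 MHz, 40.9 MHz, 51.5 MHz

Frequencies that alias to 5.3 MHz are k·fs ± 5.3 MHz for integer k ≥ 0.
k=0: 5.3 MHz.
k=1: 17.8 MHz, 28.4 MHz.
k=2: 40.9 MHz, 51.5 MHz.
k=3: 64 MHz, 74.6 MHz.
Within [20.3 MHz, 59.1 MHz]: 28.4 MHz, 40.9 MHz, 51.5 MHz.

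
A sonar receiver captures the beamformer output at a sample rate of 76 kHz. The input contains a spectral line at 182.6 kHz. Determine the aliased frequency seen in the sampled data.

30.6 kHz

182.6 kHz mod fs = 30.6 kHz.
30.6 kHz ≤ fs/2 = 38 kHz, appears at 30.6 kHz.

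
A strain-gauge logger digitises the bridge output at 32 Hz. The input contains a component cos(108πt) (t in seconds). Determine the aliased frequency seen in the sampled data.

ω = 108π rad/s → f = ω/(2π) = 54 Hz.
54 Hz mod fs = 22 Hz.
22 Hz > fs/2 = 16 Hz, folds to fs − 22 Hz = 10 Hz.

10 Hz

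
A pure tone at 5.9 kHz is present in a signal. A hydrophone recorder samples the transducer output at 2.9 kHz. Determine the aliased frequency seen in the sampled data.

0.1 kHz

5.9 kHz mod fs = 0.1 kHz.
0.1 kHz ≤ fs/2 = 1.45 kHz, appears at 0.1 kHz.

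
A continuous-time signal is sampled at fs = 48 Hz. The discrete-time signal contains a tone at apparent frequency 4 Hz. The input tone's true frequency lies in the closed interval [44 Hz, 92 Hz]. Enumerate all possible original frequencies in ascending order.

44 Hz, 52 Hz, 92 Hz

Frequencies that alias to 4 Hz are k·fs ± 4 Hz for integer k ≥ 0.
k=0: 4 Hz.
k=1: 44 Hz, 52 Hz.
k=2: 92 Hz, 100 Hz.
k=3: 140 Hz, 148 Hz.
Within [44 Hz, 92 Hz]: 44 Hz, 52 Hz, 92 Hz.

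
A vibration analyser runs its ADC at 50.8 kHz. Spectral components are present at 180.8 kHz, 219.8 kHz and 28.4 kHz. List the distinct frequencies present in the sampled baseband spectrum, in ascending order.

16.6 kHz, 22.4 kHz

fs/2 = 25.4 kHz.
180.8 kHz mod fs = 28.4 kHz.
28.4 kHz > fs/2 = 25.4 kHz, folds to fs − 28.4 kHz = 22.4 kHz.
219.8 kHz mod fs = 16.6 kHz.
16.6 kHz ≤ fs/2 = 25.4 kHz, appears at 16.6 kHz.
28.4 kHz > fs/2 = 25.4 kHz, folds to fs − 28.4 kHz = 22.4 kHz.
Distinct values: {16.6 kHz, 22.4 kHz}.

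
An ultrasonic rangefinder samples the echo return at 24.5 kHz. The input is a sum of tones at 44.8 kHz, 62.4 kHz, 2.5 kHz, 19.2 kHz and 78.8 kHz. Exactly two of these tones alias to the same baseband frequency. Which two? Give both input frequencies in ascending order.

19.2 kHz, 78.8 kHz

fs/2 = 12.25 kHz.
44.8 kHz mod fs = 20.3 kHz.
20.3 kHz > fs/2 = 12.25 kHz, folds to fs − 20.3 kHz = 4.2 kHz.
62.4 kHz mod fs = 13.4 kHz.
13.4 kHz > fs/2 = 12.25 kHz, folds to fs − 13.4 kHz = 11.1 kHz.
2.5 kHz ≤ fs/2 = 12.25 kHz, passes unchanged.
19.2 kHz > fs/2 = 12.25 kHz, folds to fs − 19.2 kHz = 5.3 kHz.
78.8 kHz mod fs = 5.3 kHz.
5.3 kHz ≤ fs/2 = 12.25 kHz, appears at 5.3 kHz.
19.2 kHz and 78.8 kHz both map to 5.3 kHz.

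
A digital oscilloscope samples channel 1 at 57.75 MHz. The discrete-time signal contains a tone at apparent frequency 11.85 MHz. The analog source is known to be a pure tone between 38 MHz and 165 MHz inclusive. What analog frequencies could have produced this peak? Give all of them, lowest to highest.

Frequencies that alias to 11.85 MHz are k·fs ± 11.85 MHz for integer k ≥ 0.
k=0: 11.85 MHz.
k=1: 45.9 MHz, 69.6 MHz.
k=2: 103.65 MHz, 127.35 MHz.
k=3: 161.4 MHz, 185.1 MHz.
k=4: 219.15 MHz, 242.85 MHz.
Within [38 MHz, 165 MHz]: 45.9 MHz, 69.6 MHz, 103.65 MHz, 127.35 MHz, 161.4 MHz.

45.9 MHz, 69.6 MHz, 103.65 MHz, 127.35 MHz, 161.4 MHz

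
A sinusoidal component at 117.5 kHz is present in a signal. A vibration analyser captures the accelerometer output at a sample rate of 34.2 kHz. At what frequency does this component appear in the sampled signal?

117.5 kHz mod fs = 14.9 kHz.
14.9 kHz ≤ fs/2 = 17.1 kHz, appears at 14.9 kHz.

14.9 kHz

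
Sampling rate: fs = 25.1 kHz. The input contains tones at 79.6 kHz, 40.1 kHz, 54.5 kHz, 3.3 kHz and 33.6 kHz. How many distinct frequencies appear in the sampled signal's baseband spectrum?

fs/2 = 12.55 kHz.
79.6 kHz mod fs = 4.3 kHz.
4.3 kHz ≤ fs/2 = 12.55 kHz, appears at 4.3 kHz.
40.1 kHz mod fs = 15 kHz.
15 kHz > fs/2 = 12.55 kHz, folds to fs − 15 kHz = 10.1 kHz.
54.5 kHz mod fs = 4.3 kHz.
4.3 kHz ≤ fs/2 = 12.55 kHz, appears at 4.3 kHz.
3.3 kHz ≤ fs/2 = 12.55 kHz, passes unchanged.
33.6 kHz mod fs = 8.5 kHz.
8.5 kHz ≤ fs/2 = 12.55 kHz, appears at 8.5 kHz.
Distinct values: {3.3 kHz, 4.3 kHz, 8.5 kHz, 10.1 kHz} → 4.

4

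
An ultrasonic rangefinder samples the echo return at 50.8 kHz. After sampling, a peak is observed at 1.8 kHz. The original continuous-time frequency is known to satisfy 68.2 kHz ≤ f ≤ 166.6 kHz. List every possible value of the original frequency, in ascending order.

Frequencies that alias to 1.8 kHz are k·fs ± 1.8 kHz for integer k ≥ 0.
k=0: 1.8 kHz.
k=1: 49 kHz, 52.6 kHz.
k=2: 99.8 kHz, 103.4 kHz.
k=3: 150.6 kHz, 154.2 kHz.
k=4: 201.4 kHz, 205 kHz.
Within [68.2 kHz, 166.6 kHz]: 99.8 kHz, 103.4 kHz, 150.6 kHz, 154.2 kHz.

99.8 kHz, 103.4 kHz, 150.6 kHz, 154.2 kHz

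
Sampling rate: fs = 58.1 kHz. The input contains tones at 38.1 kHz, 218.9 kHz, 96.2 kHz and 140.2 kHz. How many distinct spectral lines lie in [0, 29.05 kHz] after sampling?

fs/2 = 29.05 kHz.
38.1 kHz > fs/2 = 29.05 kHz, folds to fs − 38.1 kHz = 20 kHz.
218.9 kHz mod fs = 44.6 kHz.
44.6 kHz > fs/2 = 29.05 kHz, folds to fs − 44.6 kHz = 13.5 kHz.
96.2 kHz mod fs = 38.1 kHz.
38.1 kHz > fs/2 = 29.05 kHz, folds to fs − 38.1 kHz = 20 kHz.
140.2 kHz mod fs = 24 kHz.
24 kHz ≤ fs/2 = 29.05 kHz, appears at 24 kHz.
Distinct values: {13.5 kHz, 20 kHz, 24 kHz} → 3.

3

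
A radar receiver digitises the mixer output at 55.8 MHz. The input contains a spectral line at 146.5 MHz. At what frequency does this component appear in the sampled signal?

20.9 MHz

146.5 MHz mod fs = 34.9 MHz.
34.9 MHz > fs/2 = 27.9 MHz, folds to fs − 34.9 MHz = 20.9 MHz.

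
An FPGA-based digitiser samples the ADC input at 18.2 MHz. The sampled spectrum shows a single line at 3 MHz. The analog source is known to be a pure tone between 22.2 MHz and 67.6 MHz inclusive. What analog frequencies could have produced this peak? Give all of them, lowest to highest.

Frequencies that alias to 3 MHz are k·fs ± 3 MHz for integer k ≥ 0.
k=0: 3 MHz.
k=1: 15.2 MHz, 21.2 MHz.
k=2: 33.4 MHz, 39.4 MHz.
k=3: 51.6 MHz, 57.6 MHz.
k=4: 69.8 MHz, 75.8 MHz.
Within [22.2 MHz, 67.6 MHz]: 33.4 MHz, 39.4 MHz, 51.6 MHz, 57.6 MHz.

33.4 MHz, 39.4 MHz, 51.6 MHz, 57.6 MHz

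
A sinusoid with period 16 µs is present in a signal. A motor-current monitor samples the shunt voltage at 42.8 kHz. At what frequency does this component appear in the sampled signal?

19.7 kHz

T = 16 µs → f = 1/T = 62.5 kHz.
62.5 kHz mod fs = 19.7 kHz.
19.7 kHz ≤ fs/2 = 21.4 kHz, appears at 19.7 kHz.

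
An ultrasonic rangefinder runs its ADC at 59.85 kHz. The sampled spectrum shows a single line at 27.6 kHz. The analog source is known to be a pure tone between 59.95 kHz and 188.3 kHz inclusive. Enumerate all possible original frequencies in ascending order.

Frequencies that alias to 27.6 kHz are k·fs ± 27.6 kHz for integer k ≥ 0.
k=0: 27.6 kHz.
k=1: 32.25 kHz, 87.45 kHz.
k=2: 92.1 kHz, 147.3 kHz.
k=3: 151.95 kHz, 207.15 kHz.
k=4: 211.8 kHz, 267 kHz.
Within [59.95 kHz, 188.3 kHz]: 87.45 kHz, 92.1 kHz, 147.3 kHz, 151.95 kHz.

87.45 kHz, 92.1 kHz, 147.3 kHz, 151.95 kHz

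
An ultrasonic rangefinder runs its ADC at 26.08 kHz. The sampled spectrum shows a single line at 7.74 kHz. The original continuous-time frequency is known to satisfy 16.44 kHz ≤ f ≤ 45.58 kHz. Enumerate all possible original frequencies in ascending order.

Frequencies that alias to 7.74 kHz are k·fs ± 7.74 kHz for integer k ≥ 0.
k=0: 7.74 kHz.
k=1: 18.34 kHz, 33.82 kHz.
k=2: 44.42 kHz, 59.9 kHz.
k=3: 70.5 kHz, 85.98 kHz.
Within [16.44 kHz, 45.58 kHz]: 18.34 kHz, 33.82 kHz, 44.42 kHz.

18.34 kHz, 33.82 kHz, 44.42 kHz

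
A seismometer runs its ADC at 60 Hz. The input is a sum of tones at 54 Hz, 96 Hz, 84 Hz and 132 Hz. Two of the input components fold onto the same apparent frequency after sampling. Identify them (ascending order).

84 Hz, 96 Hz

fs/2 = 30 Hz.
54 Hz > fs/2 = 30 Hz, folds to fs − 54 Hz = 6 Hz.
96 Hz mod fs = 36 Hz.
36 Hz > fs/2 = 30 Hz, folds to fs − 36 Hz = 24 Hz.
84 Hz mod fs = 24 Hz.
24 Hz ≤ fs/2 = 30 Hz, appears at 24 Hz.
132 Hz mod fs = 12 Hz.
12 Hz ≤ fs/2 = 30 Hz, appears at 12 Hz.
84 Hz and 96 Hz both map to 24 Hz.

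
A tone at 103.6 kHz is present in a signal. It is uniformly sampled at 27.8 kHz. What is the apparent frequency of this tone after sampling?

103.6 kHz mod fs = 20.2 kHz.
20.2 kHz > fs/2 = 13.9 kHz, folds to fs − 20.2 kHz = 7.6 kHz.

7.6 kHz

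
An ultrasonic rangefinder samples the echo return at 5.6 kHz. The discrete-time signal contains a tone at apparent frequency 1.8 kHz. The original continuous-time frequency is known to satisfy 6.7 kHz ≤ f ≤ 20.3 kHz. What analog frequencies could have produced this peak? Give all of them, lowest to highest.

Frequencies that alias to 1.8 kHz are k·fs ± 1.8 kHz for integer k ≥ 0.
k=0: 1.8 kHz.
k=1: 3.8 kHz, 7.4 kHz.
k=2: 9.4 kHz, 13 kHz.
k=3: 15 kHz, 18.6 kHz.
k=4: 20.6 kHz, 24.2 kHz.
Within [6.7 kHz, 20.3 kHz]: 7.4 kHz, 9.4 kHz, 13 kHz, 15 kHz, 18.6 kHz.

7.4 kHz, 9.4 kHz, 13 kHz, 15 kHz, 18.6 kHz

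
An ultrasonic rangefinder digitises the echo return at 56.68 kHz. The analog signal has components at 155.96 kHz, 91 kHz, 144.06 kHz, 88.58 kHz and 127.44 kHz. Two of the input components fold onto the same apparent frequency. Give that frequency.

14.08 kHz

fs/2 = 28.34 kHz.
155.96 kHz mod fs = 42.6 kHz.
42.6 kHz > fs/2 = 28.34 kHz, folds to fs − 42.6 kHz = 14.08 kHz.
91 kHz mod fs = 34.32 kHz.
34.32 kHz > fs/2 = 28.34 kHz, folds to fs − 34.32 kHz = 22.36 kHz.
144.06 kHz mod fs = 30.7 kHz.
30.7 kHz > fs/2 = 28.34 kHz, folds to fs − 30.7 kHz = 25.98 kHz.
88.58 kHz mod fs = 31.9 kHz.
31.9 kHz > fs/2 = 28.34 kHz, folds to fs − 31.9 kHz = 24.78 kHz.
127.44 kHz mod fs = 14.08 kHz.
14.08 kHz ≤ fs/2 = 28.34 kHz, appears at 14.08 kHz.
127.44 kHz and 155.96 kHz both map to 14.08 kHz.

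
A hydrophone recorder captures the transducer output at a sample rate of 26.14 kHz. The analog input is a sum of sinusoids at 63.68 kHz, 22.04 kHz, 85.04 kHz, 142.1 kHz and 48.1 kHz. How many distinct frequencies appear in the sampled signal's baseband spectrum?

4

fs/2 = 13.07 kHz.
63.68 kHz mod fs = 11.4 kHz.
11.4 kHz ≤ fs/2 = 13.07 kHz, appears at 11.4 kHz.
22.04 kHz > fs/2 = 13.07 kHz, folds to fs − 22.04 kHz = 4.1 kHz.
85.04 kHz mod fs = 6.62 kHz.
6.62 kHz ≤ fs/2 = 13.07 kHz, appears at 6.62 kHz.
142.1 kHz mod fs = 11.4 kHz.
11.4 kHz ≤ fs/2 = 13.07 kHz, appears at 11.4 kHz.
48.1 kHz mod fs = 21.96 kHz.
21.96 kHz > fs/2 = 13.07 kHz, folds to fs − 21.96 kHz = 4.18 kHz.
Distinct values: {4.1 kHz, 4.18 kHz, 6.62 kHz, 11.4 kHz} → 4.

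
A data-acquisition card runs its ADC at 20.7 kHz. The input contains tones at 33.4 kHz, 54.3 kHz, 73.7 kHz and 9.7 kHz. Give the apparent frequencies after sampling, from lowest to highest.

7.8 kHz, 8 kHz, 9.1 kHz, 9.7 kHz

fs/2 = 10.35 kHz.
33.4 kHz mod fs = 12.7 kHz.
12.7 kHz > fs/2 = 10.35 kHz, folds to fs − 12.7 kHz = 8 kHz.
54.3 kHz mod fs = 12.9 kHz.
12.9 kHz > fs/2 = 10.35 kHz, folds to fs − 12.9 kHz = 7.8 kHz.
73.7 kHz mod fs = 11.6 kHz.
11.6 kHz > fs/2 = 10.35 kHz, folds to fs − 11.6 kHz = 9.1 kHz.
9.7 kHz ≤ fs/2 = 10.35 kHz, passes unchanged.
Distinct values: {7.8 kHz, 8 kHz, 9.1 kHz, 9.7 kHz}.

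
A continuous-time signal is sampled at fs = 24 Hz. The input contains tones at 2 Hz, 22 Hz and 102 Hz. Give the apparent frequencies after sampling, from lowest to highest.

fs/2 = 12 Hz.
2 Hz ≤ fs/2 = 12 Hz, passes unchanged.
22 Hz > fs/2 = 12 Hz, folds to fs − 22 Hz = 2 Hz.
102 Hz mod fs = 6 Hz.
6 Hz ≤ fs/2 = 12 Hz, appears at 6 Hz.
Distinct values: {2 Hz, 6 Hz}.

2 Hz, 6 Hz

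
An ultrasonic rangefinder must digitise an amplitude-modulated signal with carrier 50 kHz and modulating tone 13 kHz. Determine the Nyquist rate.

126 kHz

AM sidebands sit at fc ± fm = 37 kHz and 63 kHz.
Highest-frequency component: 63 kHz.
Nyquist rate = 2 × 63 kHz = 126 kHz.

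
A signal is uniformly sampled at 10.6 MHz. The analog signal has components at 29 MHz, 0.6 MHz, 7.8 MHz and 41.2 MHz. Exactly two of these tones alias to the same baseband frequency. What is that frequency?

fs/2 = 5.3 MHz.
29 MHz mod fs = 7.8 MHz.
7.8 MHz > fs/2 = 5.3 MHz, folds to fs − 7.8 MHz = 2.8 MHz.
0.6 MHz ≤ fs/2 = 5.3 MHz, passes unchanged.
7.8 MHz > fs/2 = 5.3 MHz, folds to fs − 7.8 MHz = 2.8 MHz.
41.2 MHz mod fs = 9.4 MHz.
9.4 MHz > fs/2 = 5.3 MHz, folds to fs − 9.4 MHz = 1.2 MHz.
7.8 MHz and 29 MHz both map to 2.8 MHz.

2.8 MHz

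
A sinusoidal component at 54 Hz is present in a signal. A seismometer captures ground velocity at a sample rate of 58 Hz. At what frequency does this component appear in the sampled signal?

4 Hz

54 Hz > fs/2 = 29 Hz, folds to fs − 54 Hz = 4 Hz.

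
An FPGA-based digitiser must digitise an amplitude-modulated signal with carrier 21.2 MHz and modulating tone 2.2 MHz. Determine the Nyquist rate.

AM sidebands sit at fc ± fm = 19 MHz and 23.4 MHz.
Highest-frequency component: 23.4 MHz.
Nyquist rate = 2 × 23.4 MHz = 46.8 MHz.

46.8 MHz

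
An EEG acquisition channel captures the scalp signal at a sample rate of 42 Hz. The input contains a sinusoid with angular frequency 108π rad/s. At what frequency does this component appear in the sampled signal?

12 Hz

ω = 108π rad/s → f = ω/(2π) = 54 Hz.
54 Hz mod fs = 12 Hz.
12 Hz ≤ fs/2 = 21 Hz, appears at 12 Hz.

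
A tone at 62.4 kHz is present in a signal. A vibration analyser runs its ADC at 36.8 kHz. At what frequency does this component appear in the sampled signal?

11.2 kHz

62.4 kHz mod fs = 25.6 kHz.
25.6 kHz > fs/2 = 18.4 kHz, folds to fs − 25.6 kHz = 11.2 kHz.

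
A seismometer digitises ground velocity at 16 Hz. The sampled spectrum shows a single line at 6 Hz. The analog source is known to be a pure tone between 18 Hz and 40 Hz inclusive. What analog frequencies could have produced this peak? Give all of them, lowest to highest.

Frequencies that alias to 6 Hz are k·fs ± 6 Hz for integer k ≥ 0.
k=0: 6 Hz.
k=1: 10 Hz, 22 Hz.
k=2: 26 Hz, 38 Hz.
k=3: 42 Hz, 54 Hz.
Within [18 Hz, 40 Hz]: 22 Hz, 26 Hz, 38 Hz.

22 Hz, 26 Hz, 38 Hz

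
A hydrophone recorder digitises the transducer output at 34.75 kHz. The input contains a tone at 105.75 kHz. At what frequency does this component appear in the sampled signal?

1.5 kHz

105.75 kHz mod fs = 1.5 kHz.
1.5 kHz ≤ fs/2 = 17.375 kHz, appears at 1.5 kHz.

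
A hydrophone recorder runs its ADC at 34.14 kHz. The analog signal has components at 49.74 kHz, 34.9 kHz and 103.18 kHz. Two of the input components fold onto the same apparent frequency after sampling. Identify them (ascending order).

34.9 kHz, 103.18 kHz

fs/2 = 17.07 kHz.
49.74 kHz mod fs = 15.6 kHz.
15.6 kHz ≤ fs/2 = 17.07 kHz, appears at 15.6 kHz.
34.9 kHz mod fs = 0.76 kHz.
0.76 kHz ≤ fs/2 = 17.07 kHz, appears at 0.76 kHz.
103.18 kHz mod fs = 0.76 kHz.
0.76 kHz ≤ fs/2 = 17.07 kHz, appears at 0.76 kHz.
34.9 kHz and 103.18 kHz both map to 0.76 kHz.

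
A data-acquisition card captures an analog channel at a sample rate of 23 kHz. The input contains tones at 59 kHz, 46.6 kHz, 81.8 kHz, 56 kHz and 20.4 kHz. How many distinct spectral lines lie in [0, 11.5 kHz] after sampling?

fs/2 = 11.5 kHz.
59 kHz mod fs = 13 kHz.
13 kHz > fs/2 = 11.5 kHz, folds to fs − 13 kHz = 10 kHz.
46.6 kHz mod fs = 0.6 kHz.
0.6 kHz ≤ fs/2 = 11.5 kHz, appears at 0.6 kHz.
81.8 kHz mod fs = 12.8 kHz.
12.8 kHz > fs/2 = 11.5 kHz, folds to fs − 12.8 kHz = 10.2 kHz.
56 kHz mod fs = 10 kHz.
10 kHz ≤ fs/2 = 11.5 kHz, appears at 10 kHz.
20.4 kHz > fs/2 = 11.5 kHz, folds to fs − 20.4 kHz = 2.6 kHz.
Distinct values: {0.6 kHz, 2.6 kHz, 10 kHz, 10.2 kHz} → 4.

4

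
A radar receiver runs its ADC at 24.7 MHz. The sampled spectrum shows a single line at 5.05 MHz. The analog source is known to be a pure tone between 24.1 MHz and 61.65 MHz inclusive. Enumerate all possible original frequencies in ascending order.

Frequencies that alias to 5.05 MHz are k·fs ± 5.05 MHz for integer k ≥ 0.
k=0: 5.05 MHz.
k=1: 19.65 MHz, 29.75 MHz.
k=2: 44.35 MHz, 54.45 MHz.
k=3: 69.05 MHz, 79.15 MHz.
Within [24.1 MHz, 61.65 MHz]: 29.75 MHz, 44.35 MHz, 54.45 MHz.

29.75 MHz, 44.35 MHz, 54.45 MHz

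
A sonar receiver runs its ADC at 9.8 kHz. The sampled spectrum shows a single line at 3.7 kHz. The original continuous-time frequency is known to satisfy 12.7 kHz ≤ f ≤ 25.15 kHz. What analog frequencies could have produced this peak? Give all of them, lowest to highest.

13.5 kHz, 15.9 kHz, 23.3 kHz

Frequencies that alias to 3.7 kHz are k·fs ± 3.7 kHz for integer k ≥ 0.
k=0: 3.7 kHz.
k=1: 6.1 kHz, 13.5 kHz.
k=2: 15.9 kHz, 23.3 kHz.
k=3: 25.7 kHz, 33.1 kHz.
Within [12.7 kHz, 25.15 kHz]: 13.5 kHz, 15.9 kHz, 23.3 kHz.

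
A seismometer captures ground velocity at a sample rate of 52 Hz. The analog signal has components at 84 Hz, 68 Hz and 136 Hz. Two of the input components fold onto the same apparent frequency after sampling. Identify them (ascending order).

84 Hz, 136 Hz

fs/2 = 26 Hz.
84 Hz mod fs = 32 Hz.
32 Hz > fs/2 = 26 Hz, folds to fs − 32 Hz = 20 Hz.
68 Hz mod fs = 16 Hz.
16 Hz ≤ fs/2 = 26 Hz, appears at 16 Hz.
136 Hz mod fs = 32 Hz.
32 Hz > fs/2 = 26 Hz, folds to fs − 32 Hz = 20 Hz.
84 Hz and 136 Hz both map to 20 Hz.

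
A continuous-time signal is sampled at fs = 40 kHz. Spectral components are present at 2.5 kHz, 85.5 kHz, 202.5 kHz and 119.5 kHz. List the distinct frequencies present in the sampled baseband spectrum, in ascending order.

fs/2 = 20 kHz.
2.5 kHz ≤ fs/2 = 20 kHz, passes unchanged.
85.5 kHz mod fs = 5.5 kHz.
5.5 kHz ≤ fs/2 = 20 kHz, appears at 5.5 kHz.
202.5 kHz mod fs = 2.5 kHz.
2.5 kHz ≤ fs/2 = 20 kHz, appears at 2.5 kHz.
119.5 kHz mod fs = 39.5 kHz.
39.5 kHz > fs/2 = 20 kHz, folds to fs − 39.5 kHz = 0.5 kHz.
Distinct values: {0.5 kHz, 2.5 kHz, 5.5 kHz}.

0.5 kHz, 2.5 kHz, 5.5 kHz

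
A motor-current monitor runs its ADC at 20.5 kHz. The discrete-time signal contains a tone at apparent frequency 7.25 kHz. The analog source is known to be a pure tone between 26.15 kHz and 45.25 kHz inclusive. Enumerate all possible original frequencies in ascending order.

Frequencies that alias to 7.25 kHz are k·fs ± 7.25 kHz for integer k ≥ 0.
k=0: 7.25 kHz.
k=1: 13.25 kHz, 27.75 kHz.
k=2: 33.75 kHz, 48.25 kHz.
k=3: 54.25 kHz, 68.75 kHz.
Within [26.15 kHz, 45.25 kHz]: 27.75 kHz, 33.75 kHz.

27.75 kHz, 33.75 kHz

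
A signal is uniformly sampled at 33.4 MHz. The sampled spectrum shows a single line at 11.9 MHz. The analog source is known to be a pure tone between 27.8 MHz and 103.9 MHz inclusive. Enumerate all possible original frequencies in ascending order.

Frequencies that alias to 11.9 MHz are k·fs ± 11.9 MHz for integer k ≥ 0.
k=0: 11.9 MHz.
k=1: 21.5 MHz, 45.3 MHz.
k=2: 54.9 MHz, 78.7 MHz.
k=3: 88.3 MHz, 112.1 MHz.
k=4: 121.7 MHz, 145.5 MHz.
Within [27.8 MHz, 103.9 MHz]: 45.3 MHz, 54.9 MHz, 78.7 MHz, 88.3 MHz.

45.3 MHz, 54.9 MHz, 78.7 MHz, 88.3 MHz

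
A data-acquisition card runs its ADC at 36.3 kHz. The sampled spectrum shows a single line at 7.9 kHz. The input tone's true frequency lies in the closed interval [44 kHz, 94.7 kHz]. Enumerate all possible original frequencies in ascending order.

Frequencies that alias to 7.9 kHz are k·fs ± 7.9 kHz for integer k ≥ 0.
k=0: 7.9 kHz.
k=1: 28.4 kHz, 44.2 kHz.
k=2: 64.7 kHz, 80.5 kHz.
k=3: 101 kHz, 116.8 kHz.
Within [44 kHz, 94.7 kHz]: 44.2 kHz, 64.7 kHz, 80.5 kHz.

44.2 kHz, 64.7 kHz, 80.5 kHz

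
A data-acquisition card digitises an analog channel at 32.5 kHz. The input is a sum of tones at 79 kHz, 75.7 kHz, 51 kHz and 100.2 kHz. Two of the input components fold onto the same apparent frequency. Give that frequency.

14 kHz

fs/2 = 16.25 kHz.
79 kHz mod fs = 14 kHz.
14 kHz ≤ fs/2 = 16.25 kHz, appears at 14 kHz.
75.7 kHz mod fs = 10.7 kHz.
10.7 kHz ≤ fs/2 = 16.25 kHz, appears at 10.7 kHz.
51 kHz mod fs = 18.5 kHz.
18.5 kHz > fs/2 = 16.25 kHz, folds to fs − 18.5 kHz = 14 kHz.
100.2 kHz mod fs = 2.7 kHz.
2.7 kHz ≤ fs/2 = 16.25 kHz, appears at 2.7 kHz.
51 kHz and 79 kHz both map to 14 kHz.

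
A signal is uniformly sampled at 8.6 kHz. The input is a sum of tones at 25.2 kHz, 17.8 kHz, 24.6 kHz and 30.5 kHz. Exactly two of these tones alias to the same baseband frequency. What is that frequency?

0.6 kHz

fs/2 = 4.3 kHz.
25.2 kHz mod fs = 8 kHz.
8 kHz > fs/2 = 4.3 kHz, folds to fs − 8 kHz = 0.6 kHz.
17.8 kHz mod fs = 0.6 kHz.
0.6 kHz ≤ fs/2 = 4.3 kHz, appears at 0.6 kHz.
24.6 kHz mod fs = 7.4 kHz.
7.4 kHz > fs/2 = 4.3 kHz, folds to fs − 7.4 kHz = 1.2 kHz.
30.5 kHz mod fs = 4.7 kHz.
4.7 kHz > fs/2 = 4.3 kHz, folds to fs − 4.7 kHz = 3.9 kHz.
17.8 kHz and 25.2 kHz both map to 0.6 kHz.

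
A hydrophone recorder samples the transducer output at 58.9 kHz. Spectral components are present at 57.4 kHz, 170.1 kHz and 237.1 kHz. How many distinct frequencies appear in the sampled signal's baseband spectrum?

2

fs/2 = 29.45 kHz.
57.4 kHz > fs/2 = 29.45 kHz, folds to fs − 57.4 kHz = 1.5 kHz.
170.1 kHz mod fs = 52.3 kHz.
52.3 kHz > fs/2 = 29.45 kHz, folds to fs − 52.3 kHz = 6.6 kHz.
237.1 kHz mod fs = 1.5 kHz.
1.5 kHz ≤ fs/2 = 29.45 kHz, appears at 1.5 kHz.
Distinct values: {1.5 kHz, 6.6 kHz} → 2.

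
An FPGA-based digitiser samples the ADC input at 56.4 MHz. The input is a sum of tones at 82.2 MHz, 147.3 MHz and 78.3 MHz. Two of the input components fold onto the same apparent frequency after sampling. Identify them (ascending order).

78.3 MHz, 147.3 MHz

fs/2 = 28.2 MHz.
82.2 MHz mod fs = 25.8 MHz.
25.8 MHz ≤ fs/2 = 28.2 MHz, appears at 25.8 MHz.
147.3 MHz mod fs = 34.5 MHz.
34.5 MHz > fs/2 = 28.2 MHz, folds to fs − 34.5 MHz = 21.9 MHz.
78.3 MHz mod fs = 21.9 MHz.
21.9 MHz ≤ fs/2 = 28.2 MHz, appears at 21.9 MHz.
78.3 MHz and 147.3 MHz both map to 21.9 MHz.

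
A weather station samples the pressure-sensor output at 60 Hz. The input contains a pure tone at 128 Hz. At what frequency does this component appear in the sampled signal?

8 Hz

128 Hz mod fs = 8 Hz.
8 Hz ≤ fs/2 = 30 Hz, appears at 8 Hz.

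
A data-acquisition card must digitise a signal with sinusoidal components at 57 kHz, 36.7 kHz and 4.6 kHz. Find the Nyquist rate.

114 kHz

Highest-frequency component: 57 kHz.
Nyquist rate = 2 × 57 kHz = 114 kHz.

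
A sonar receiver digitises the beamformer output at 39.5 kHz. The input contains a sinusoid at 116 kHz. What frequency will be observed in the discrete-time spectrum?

2.5 kHz

116 kHz mod fs = 37 kHz.
37 kHz > fs/2 = 19.75 kHz, folds to fs − 37 kHz = 2.5 kHz.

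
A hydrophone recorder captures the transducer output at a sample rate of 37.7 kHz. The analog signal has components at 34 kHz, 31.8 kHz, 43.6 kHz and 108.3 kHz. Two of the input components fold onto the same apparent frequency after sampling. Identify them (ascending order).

31.8 kHz, 43.6 kHz

fs/2 = 18.85 kHz.
34 kHz > fs/2 = 18.85 kHz, folds to fs − 34 kHz = 3.7 kHz.
31.8 kHz > fs/2 = 18.85 kHz, folds to fs − 31.8 kHz = 5.9 kHz.
43.6 kHz mod fs = 5.9 kHz.
5.9 kHz ≤ fs/2 = 18.85 kHz, appears at 5.9 kHz.
108.3 kHz mod fs = 32.9 kHz.
32.9 kHz > fs/2 = 18.85 kHz, folds to fs − 32.9 kHz = 4.8 kHz.
31.8 kHz and 43.6 kHz both map to 5.9 kHz.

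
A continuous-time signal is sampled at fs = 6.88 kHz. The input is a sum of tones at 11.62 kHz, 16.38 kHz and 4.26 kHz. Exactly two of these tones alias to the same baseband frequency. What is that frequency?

2.62 kHz

fs/2 = 3.44 kHz.
11.62 kHz mod fs = 4.74 kHz.
4.74 kHz > fs/2 = 3.44 kHz, folds to fs − 4.74 kHz = 2.14 kHz.
16.38 kHz mod fs = 2.62 kHz.
2.62 kHz ≤ fs/2 = 3.44 kHz, appears at 2.62 kHz.
4.26 kHz > fs/2 = 3.44 kHz, folds to fs − 4.26 kHz = 2.62 kHz.
4.26 kHz and 16.38 kHz both map to 2.62 kHz.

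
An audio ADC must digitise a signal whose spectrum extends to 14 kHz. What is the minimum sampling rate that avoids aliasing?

28 kHz

Nyquist rate = 2 × 14 kHz = 28 kHz.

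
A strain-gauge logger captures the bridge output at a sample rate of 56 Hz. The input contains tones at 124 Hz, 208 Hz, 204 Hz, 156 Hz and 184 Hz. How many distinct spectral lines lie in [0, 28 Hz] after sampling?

fs/2 = 28 Hz.
124 Hz mod fs = 12 Hz.
12 Hz ≤ fs/2 = 28 Hz, appears at 12 Hz.
208 Hz mod fs = 40 Hz.
40 Hz > fs/2 = 28 Hz, folds to fs − 40 Hz = 16 Hz.
204 Hz mod fs = 36 Hz.
36 Hz > fs/2 = 28 Hz, folds to fs − 36 Hz = 20 Hz.
156 Hz mod fs = 44 Hz.
44 Hz > fs/2 = 28 Hz, folds to fs − 44 Hz = 12 Hz.
184 Hz mod fs = 16 Hz.
16 Hz ≤ fs/2 = 28 Hz, appears at 16 Hz.
Distinct values: {12 Hz, 16 Hz, 20 Hz} → 3.

3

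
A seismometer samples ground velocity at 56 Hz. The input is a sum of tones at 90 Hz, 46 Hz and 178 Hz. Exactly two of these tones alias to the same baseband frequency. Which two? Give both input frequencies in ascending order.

46 Hz, 178 Hz

fs/2 = 28 Hz.
90 Hz mod fs = 34 Hz.
34 Hz > fs/2 = 28 Hz, folds to fs − 34 Hz = 22 Hz.
46 Hz > fs/2 = 28 Hz, folds to fs − 46 Hz = 10 Hz.
178 Hz mod fs = 10 Hz.
10 Hz ≤ fs/2 = 28 Hz, appears at 10 Hz.
46 Hz and 178 Hz both map to 10 Hz.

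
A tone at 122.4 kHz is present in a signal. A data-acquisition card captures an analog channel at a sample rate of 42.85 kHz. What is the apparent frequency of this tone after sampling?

6.15 kHz

122.4 kHz mod fs = 36.7 kHz.
36.7 kHz > fs/2 = 21.425 kHz, folds to fs − 36.7 kHz = 6.15 kHz.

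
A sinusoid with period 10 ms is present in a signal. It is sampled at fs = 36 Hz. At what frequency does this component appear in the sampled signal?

T = 10 ms → f = 1/T = 100 Hz.
100 Hz mod fs = 28 Hz.
28 Hz > fs/2 = 18 Hz, folds to fs − 28 Hz = 8 Hz.

8 Hz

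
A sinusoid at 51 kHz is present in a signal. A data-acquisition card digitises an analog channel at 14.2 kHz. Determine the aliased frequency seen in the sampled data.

5.8 kHz

51 kHz mod fs = 8.4 kHz.
8.4 kHz > fs/2 = 7.1 kHz, folds to fs − 8.4 kHz = 5.8 kHz.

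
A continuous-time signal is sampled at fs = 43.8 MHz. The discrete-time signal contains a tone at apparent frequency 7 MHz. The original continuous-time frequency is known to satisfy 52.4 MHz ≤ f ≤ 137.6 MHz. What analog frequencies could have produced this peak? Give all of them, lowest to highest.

Frequencies that alias to 7 MHz are k·fs ± 7 MHz for integer k ≥ 0.
k=0: 7 MHz.
k=1: 36.8 MHz, 50.8 MHz.
k=2: 80.6 MHz, 94.6 MHz.
k=3: 124.4 MHz, 138.4 MHz.
k=4: 168.2 MHz, 182.2 MHz.
Within [52.4 MHz, 137.6 MHz]: 80.6 MHz, 94.6 MHz, 124.4 MHz.

80.6 MHz, 94.6 MHz, 124.4 MHz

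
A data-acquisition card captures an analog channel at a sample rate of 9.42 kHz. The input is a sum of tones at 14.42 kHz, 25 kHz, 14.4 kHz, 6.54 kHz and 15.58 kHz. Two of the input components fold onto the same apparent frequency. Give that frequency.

3.26 kHz

fs/2 = 4.71 kHz.
14.42 kHz mod fs = 5 kHz.
5 kHz > fs/2 = 4.71 kHz, folds to fs − 5 kHz = 4.42 kHz.
25 kHz mod fs = 6.16 kHz.
6.16 kHz > fs/2 = 4.71 kHz, folds to fs − 6.16 kHz = 3.26 kHz.
14.4 kHz mod fs = 4.98 kHz.
4.98 kHz > fs/2 = 4.71 kHz, folds to fs − 4.98 kHz = 4.44 kHz.
6.54 kHz > fs/2 = 4.71 kHz, folds to fs − 6.54 kHz = 2.88 kHz.
15.58 kHz mod fs = 6.16 kHz.
6.16 kHz > fs/2 = 4.71 kHz, folds to fs − 6.16 kHz = 3.26 kHz.
15.58 kHz and 25 kHz both map to 3.26 kHz.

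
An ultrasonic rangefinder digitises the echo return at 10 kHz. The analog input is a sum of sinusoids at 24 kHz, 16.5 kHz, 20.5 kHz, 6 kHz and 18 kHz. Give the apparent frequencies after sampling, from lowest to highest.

fs/2 = 5 kHz.
24 kHz mod fs = 4 kHz.
4 kHz ≤ fs/2 = 5 kHz, appears at 4 kHz.
16.5 kHz mod fs = 6.5 kHz.
6.5 kHz > fs/2 = 5 kHz, folds to fs − 6.5 kHz = 3.5 kHz.
20.5 kHz mod fs = 0.5 kHz.
0.5 kHz ≤ fs/2 = 5 kHz, appears at 0.5 kHz.
6 kHz > fs/2 = 5 kHz, folds to fs − 6 kHz = 4 kHz.
18 kHz mod fs = 8 kHz.
8 kHz > fs/2 = 5 kHz, folds to fs − 8 kHz = 2 kHz.
Distinct values: {0.5 kHz, 2 kHz, 3.5 kHz, 4 kHz}.

0.5 kHz, 2 kHz, 3.5 kHz, 4 kHz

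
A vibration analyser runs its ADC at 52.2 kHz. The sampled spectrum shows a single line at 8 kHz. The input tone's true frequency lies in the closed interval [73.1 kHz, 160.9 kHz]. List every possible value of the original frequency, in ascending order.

Frequencies that alias to 8 kHz are k·fs ± 8 kHz for integer k ≥ 0.
k=0: 8 kHz.
k=1: 44.2 kHz, 60.2 kHz.
k=2: 96.4 kHz, 112.4 kHz.
k=3: 148.6 kHz, 164.6 kHz.
k=4: 200.8 kHz, 216.8 kHz.
Within [73.1 kHz, 160.9 kHz]: 96.4 kHz, 112.4 kHz, 148.6 kHz.

96.4 kHz, 112.4 kHz, 148.6 kHz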